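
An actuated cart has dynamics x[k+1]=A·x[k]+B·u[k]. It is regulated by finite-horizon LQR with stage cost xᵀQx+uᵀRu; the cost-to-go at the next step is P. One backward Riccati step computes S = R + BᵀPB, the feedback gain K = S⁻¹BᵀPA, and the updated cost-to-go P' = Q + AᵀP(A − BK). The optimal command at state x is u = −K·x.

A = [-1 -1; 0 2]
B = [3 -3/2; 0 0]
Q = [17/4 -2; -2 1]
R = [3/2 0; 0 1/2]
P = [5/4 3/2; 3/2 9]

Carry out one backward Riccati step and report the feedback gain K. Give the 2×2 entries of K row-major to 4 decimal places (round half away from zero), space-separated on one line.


-0.1770 0.2478 0.2655 -0.3717

BᵀP = [3.7500 4.5000; -1.8750 -2.2500]
S = R + BᵀPB = [3/2 0; 0 1/2] + [11.2500 -5.6250; -5.6250 2.8125] = [12.7500 -5.6250; -5.6250 3.3125]
BᵀPA = [-3.7500 5.2500; 1.8750 -2.6250]
K = S⁻¹·BᵀPA = [-0.1770 0.2478; 0.2655 -0.3717]
A−BK = [-0.0708 -2.3009; 0.0000 2.0000]
AᵀP(A−BK) = [0.0885 -0.1239; -0.1239 28.9735]
P' = Q + AᵀP(A−BK) = [4.3385 -2.1239; -2.1239 29.9735]
tr(P') = 34.3119


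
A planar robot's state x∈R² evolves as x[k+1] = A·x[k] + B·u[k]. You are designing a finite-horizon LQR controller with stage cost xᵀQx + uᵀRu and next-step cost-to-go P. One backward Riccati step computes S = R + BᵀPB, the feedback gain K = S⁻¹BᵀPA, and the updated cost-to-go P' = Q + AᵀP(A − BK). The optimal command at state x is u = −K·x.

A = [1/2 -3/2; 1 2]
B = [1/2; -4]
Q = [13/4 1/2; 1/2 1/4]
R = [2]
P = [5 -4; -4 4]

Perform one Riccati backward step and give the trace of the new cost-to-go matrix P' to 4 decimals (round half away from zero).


BᵀP = [18.5000 -18.0000]
S = R + BᵀPB = [2] + [81.2500] = [83.2500]
BᵀPA = [-8.7500 -63.7500]
K = S⁻¹·BᵀPA = [-0.1051 -0.7658]
A−BK = [0.5526 -1.1171; 0.5796 -1.0631]
AᵀP(A−BK) = [0.3303 -0.4505; -0.4505 2.4324]
P' = Q + AᵀP(A−BK) = [3.5803 0.0495; 0.0495 2.6824]
tr(P') = 6.2628

6.2628


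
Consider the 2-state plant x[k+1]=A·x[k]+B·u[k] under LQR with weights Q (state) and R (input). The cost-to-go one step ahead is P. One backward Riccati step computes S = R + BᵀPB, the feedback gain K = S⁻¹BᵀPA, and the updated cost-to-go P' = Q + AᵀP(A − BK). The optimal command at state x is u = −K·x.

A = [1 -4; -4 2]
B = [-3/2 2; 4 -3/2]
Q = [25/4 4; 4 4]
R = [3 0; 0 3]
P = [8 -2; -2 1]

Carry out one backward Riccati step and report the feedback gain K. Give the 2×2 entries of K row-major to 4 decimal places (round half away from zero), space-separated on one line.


-0.6465 0.5198 0.1696 -1.2335

BᵀP = [-20.0000 7.0000; 19.0000 -5.5000]
S = R + BᵀPB = [3 0; 0 3] + [58.0000 -50.5000; -50.5000 46.2500] = [61.0000 -50.5000; -50.5000 49.2500]
BᵀPA = [-48.0000 94.0000; 41.0000 -87.0000]
K = S⁻¹·BᵀPA = [-0.6465 0.5198; 0.1696 -1.2335]
A−BK = [-0.3089 -0.7533; -1.1597 -1.9295]
AᵀP(A−BK) = [2.0154 -0.4758; -0.4758 7.8238]
P' = Q + AᵀP(A−BK) = [8.2654 3.5242; 3.5242 11.8238]
tr(P') = 20.0892


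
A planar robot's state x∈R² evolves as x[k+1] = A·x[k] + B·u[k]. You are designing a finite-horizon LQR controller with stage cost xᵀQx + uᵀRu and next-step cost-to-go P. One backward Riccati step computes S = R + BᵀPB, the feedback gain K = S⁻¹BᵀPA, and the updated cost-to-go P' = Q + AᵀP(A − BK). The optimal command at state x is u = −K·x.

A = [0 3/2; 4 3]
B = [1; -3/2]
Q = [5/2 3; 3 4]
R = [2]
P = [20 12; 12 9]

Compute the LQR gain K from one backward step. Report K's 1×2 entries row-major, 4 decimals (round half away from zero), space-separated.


-0.9600 -0.2400

BᵀP = [2.0000 -1.5000]
S = R + BᵀPB = [2] + [4.2500] = [6.2500]
BᵀPA = [-6.0000 -1.5000]
K = S⁻¹·BᵀPA = [-0.9600 -0.2400]
A−BK = [0.9600 1.7400; 2.5600 2.6400]
AᵀP(A−BK) = [138.2400 178.5600; 178.5600 233.6400]
P' = Q + AᵀP(A−BK) = [140.7400 181.5600; 181.5600 237.6400]
tr(P') = 378.3800


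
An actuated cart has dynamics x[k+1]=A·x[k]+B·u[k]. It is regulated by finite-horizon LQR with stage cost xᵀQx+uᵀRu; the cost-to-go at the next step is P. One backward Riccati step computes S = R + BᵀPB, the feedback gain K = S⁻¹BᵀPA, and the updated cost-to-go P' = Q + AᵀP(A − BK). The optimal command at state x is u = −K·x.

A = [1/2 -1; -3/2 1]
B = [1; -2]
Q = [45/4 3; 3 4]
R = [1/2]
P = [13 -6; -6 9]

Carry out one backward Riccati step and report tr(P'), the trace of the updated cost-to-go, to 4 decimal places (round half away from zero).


BᵀP = [25.0000 -24.0000]
S = R + BᵀPB = [1/2] + [73.0000] = [73.5000]
BᵀPA = [48.5000 -49.0000]
K = S⁻¹·BᵀPA = [0.6599 -0.6667]
A−BK = [-0.1599 -0.3333; -0.1803 -0.3333]
AᵀP(A−BK) = [0.4966 0.3333; 0.3333 1.3333]
P' = Q + AᵀP(A−BK) = [11.7466 3.3333; 3.3333 5.3333]
tr(P') = 17.0799

17.0799


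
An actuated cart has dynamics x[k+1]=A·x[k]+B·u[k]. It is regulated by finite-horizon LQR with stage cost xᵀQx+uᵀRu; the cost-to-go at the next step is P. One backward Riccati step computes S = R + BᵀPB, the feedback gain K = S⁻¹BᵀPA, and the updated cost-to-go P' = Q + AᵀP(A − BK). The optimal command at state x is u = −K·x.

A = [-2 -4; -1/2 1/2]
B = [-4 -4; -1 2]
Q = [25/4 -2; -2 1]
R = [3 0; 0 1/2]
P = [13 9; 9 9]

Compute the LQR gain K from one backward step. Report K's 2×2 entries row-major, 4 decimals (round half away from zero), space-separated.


BᵀP = [-61.0000 -45.0000; -34.0000 -18.0000]
S = R + BᵀPB = [3 0; 0 1/2] + [289.0000 154.0000; 154.0000 100.0000] = [292.0000 154.0000; 154.0000 100.5000]
BᵀPA = [144.5000 221.5000; 77.0000 127.0000]
K = S⁻¹·BᵀPA = [0.4732 0.4801; 0.0410 0.5281]
A−BK = [0.0570 0.0325; -0.1088 -0.0761]
AᵀP(A−BK) = [0.7098 0.7201; 0.7201 0.8521]
P' = Q + AᵀP(A−BK) = [6.9598 -1.2799; -1.2799 1.8521]
tr(P') = 8.8119

0.4732 0.4801 0.0410 0.5281


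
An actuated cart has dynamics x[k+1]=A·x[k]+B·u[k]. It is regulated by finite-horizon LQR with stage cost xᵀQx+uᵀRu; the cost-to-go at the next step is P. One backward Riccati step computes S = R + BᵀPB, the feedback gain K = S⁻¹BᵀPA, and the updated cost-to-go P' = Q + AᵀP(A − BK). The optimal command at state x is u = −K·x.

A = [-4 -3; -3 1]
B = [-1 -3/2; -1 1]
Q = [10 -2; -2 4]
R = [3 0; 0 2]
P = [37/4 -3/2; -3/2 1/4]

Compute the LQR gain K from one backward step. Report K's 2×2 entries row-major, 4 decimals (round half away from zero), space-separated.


BᵀP = [-7.7500 1.2500; -15.3750 2.5000]
S = R + BᵀPB = [3 0; 0 2] + [6.5000 12.8750; 12.8750 25.5625] = [9.5000 12.8750; 12.8750 27.5625]
BᵀPA = [27.2500 24.5000; 54.0000 48.6250]
K = S⁻¹·BᵀPA = [0.5811 0.5124; 1.6878 1.5248]
A−BK = [-0.8873 -0.2004; -4.1067 -0.0124]
AᵀP(A−BK) = [7.2771 6.4467; 6.4467 5.8018]
P' = Q + AᵀP(A−BK) = [17.2771 4.4467; 4.4467 9.8018]
tr(P') = 27.0789

0.5811 0.5124 1.6878 1.5248


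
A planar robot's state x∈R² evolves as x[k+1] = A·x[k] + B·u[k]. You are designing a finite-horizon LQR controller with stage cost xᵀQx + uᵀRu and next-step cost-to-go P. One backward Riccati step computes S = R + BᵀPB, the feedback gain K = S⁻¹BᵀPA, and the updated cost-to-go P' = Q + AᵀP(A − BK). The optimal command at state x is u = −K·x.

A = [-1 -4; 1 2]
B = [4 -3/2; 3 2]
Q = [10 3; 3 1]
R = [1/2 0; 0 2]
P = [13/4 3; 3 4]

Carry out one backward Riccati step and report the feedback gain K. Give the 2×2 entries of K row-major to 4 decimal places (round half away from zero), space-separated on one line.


BᵀP = [22.0000 24.0000; 1.1250 3.5000]
S = R + BᵀPB = [1/2 0; 0 2] + [160.0000 15.0000; 15.0000 5.3125] = [160.5000 15.0000; 15.0000 7.3125]
BᵀPA = [2.0000 -40.0000; 2.3750 2.5000]
K = S⁻¹·BᵀPA = [-0.0221 -0.3479; 0.3702 1.0554]
A−BK = [-0.3562 -1.0254; 0.3260 0.9327]
AᵀP(A−BK) = [0.4151 1.1891; 1.1891 3.4470]
P' = Q + AᵀP(A−BK) = [10.4151 4.1891; 4.1891 4.4470]
tr(P') = 14.8620

-0.0221 -0.3479 0.3702 1.0554


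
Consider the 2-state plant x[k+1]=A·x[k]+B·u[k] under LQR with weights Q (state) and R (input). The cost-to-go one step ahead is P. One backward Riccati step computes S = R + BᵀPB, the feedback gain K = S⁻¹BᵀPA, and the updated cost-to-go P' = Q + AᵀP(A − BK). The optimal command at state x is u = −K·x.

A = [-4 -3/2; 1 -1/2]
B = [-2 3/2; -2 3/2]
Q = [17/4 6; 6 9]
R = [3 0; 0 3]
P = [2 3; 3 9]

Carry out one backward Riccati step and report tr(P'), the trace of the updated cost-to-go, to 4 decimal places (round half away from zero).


BᵀP = [-10.0000 -24.0000; 7.5000 18.0000]
S = R + BᵀPB = [3 0; 0 3] + [68.0000 -51.0000; -51.0000 38.2500] = [71.0000 -51.0000; -51.0000 41.2500]
BᵀPA = [16.0000 27.0000; -12.0000 -20.2500]
K = S⁻¹·BᵀPA = [0.1465 0.2471; -0.1098 -0.1854]
A−BK = [-3.5423 -0.7277; 1.4577 0.2723]
AᵀP(A−BK) = [13.3387 2.8215; 2.8215 0.8238]
P' = Q + AᵀP(A−BK) = [17.5887 8.8215; 8.8215 9.8238]
tr(P') = 27.4125

27.4125


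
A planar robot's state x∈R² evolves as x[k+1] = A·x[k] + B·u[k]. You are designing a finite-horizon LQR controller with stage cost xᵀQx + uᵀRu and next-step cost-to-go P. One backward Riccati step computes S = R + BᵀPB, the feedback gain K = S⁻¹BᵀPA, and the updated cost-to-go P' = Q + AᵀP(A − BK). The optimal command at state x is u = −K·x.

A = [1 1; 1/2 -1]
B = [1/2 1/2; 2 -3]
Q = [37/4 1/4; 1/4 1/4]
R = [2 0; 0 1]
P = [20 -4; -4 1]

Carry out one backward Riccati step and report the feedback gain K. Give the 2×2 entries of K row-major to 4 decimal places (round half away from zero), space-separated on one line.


BᵀP = [2.0000 0.0000; 22.0000 -5.0000]
S = R + BᵀPB = [2 0; 0 1] + [1.0000 1.0000; 1.0000 26.0000] = [3.0000 1.0000; 1.0000 27.0000]
BᵀPA = [2.0000 2.0000; 19.5000 27.0000]
K = S⁻¹·BᵀPA = [0.4313 0.3375; 0.7063 0.9875]
A−BK = [0.4313 0.3375; 1.7563 1.2875]
AᵀP(A−BK) = [1.6156 1.5688; 1.5688 1.6625]
P' = Q + AᵀP(A−BK) = [10.8656 1.8188; 1.8188 1.9125]
tr(P') = 12.7781

0.4313 0.3375 0.7063 0.9875


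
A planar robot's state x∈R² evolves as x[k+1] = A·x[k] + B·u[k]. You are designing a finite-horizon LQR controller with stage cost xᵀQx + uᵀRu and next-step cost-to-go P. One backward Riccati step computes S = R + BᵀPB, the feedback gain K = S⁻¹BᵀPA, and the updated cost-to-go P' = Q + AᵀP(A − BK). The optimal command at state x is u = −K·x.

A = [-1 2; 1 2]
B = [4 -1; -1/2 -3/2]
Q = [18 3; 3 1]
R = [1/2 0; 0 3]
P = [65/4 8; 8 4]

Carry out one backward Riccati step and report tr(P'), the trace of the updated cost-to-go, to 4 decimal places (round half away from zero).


19.6715

BᵀP = [61.0000 30.0000; -28.2500 -14.0000]
S = R + BᵀPB = [1/2 0; 0 3] + [229.0000 -106.0000; -106.0000 49.2500] = [229.5000 -106.0000; -106.0000 52.2500]
BᵀPA = [-31.0000 182.0000; 14.2500 -84.5000]
K = S⁻¹·BᵀPA = [-0.1446 0.7314; -0.0207 -0.1334]
A−BK = [-0.4422 -1.0591; 0.8967 2.1656]
AᵀP(A−BK) = [0.0612 0.0748; 0.0748 0.6103]
P' = Q + AᵀP(A−BK) = [18.0612 3.0748; 3.0748 1.6103]
tr(P') = 19.6715


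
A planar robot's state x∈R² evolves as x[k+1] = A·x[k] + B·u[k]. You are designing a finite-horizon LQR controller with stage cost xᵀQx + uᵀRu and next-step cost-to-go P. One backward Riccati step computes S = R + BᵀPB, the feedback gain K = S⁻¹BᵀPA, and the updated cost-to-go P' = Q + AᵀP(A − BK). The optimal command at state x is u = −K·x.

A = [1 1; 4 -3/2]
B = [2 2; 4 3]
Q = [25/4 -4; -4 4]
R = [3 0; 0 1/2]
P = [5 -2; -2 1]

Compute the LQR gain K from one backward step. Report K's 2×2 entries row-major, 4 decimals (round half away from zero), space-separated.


BᵀP = [2.0000 0.0000; 4.0000 -1.0000]
S = R + BᵀPB = [3 0; 0 1/2] + [4.0000 4.0000; 4.0000 5.0000] = [7.0000 4.0000; 4.0000 5.5000]
BᵀPA = [2.0000 2.0000; 0.0000 5.5000]
K = S⁻¹·BᵀPA = [0.4889 -0.4889; -0.3556 1.3556]
A−BK = [0.7333 -0.7333; 3.1111 -3.6111]
AᵀP(A−BK) = [4.0222 -5.0222; -5.0222 6.7722]
P' = Q + AᵀP(A−BK) = [10.2722 -9.0222; -9.0222 10.7722]
tr(P') = 21.0444

0.4889 -0.4889 -0.3556 1.3556


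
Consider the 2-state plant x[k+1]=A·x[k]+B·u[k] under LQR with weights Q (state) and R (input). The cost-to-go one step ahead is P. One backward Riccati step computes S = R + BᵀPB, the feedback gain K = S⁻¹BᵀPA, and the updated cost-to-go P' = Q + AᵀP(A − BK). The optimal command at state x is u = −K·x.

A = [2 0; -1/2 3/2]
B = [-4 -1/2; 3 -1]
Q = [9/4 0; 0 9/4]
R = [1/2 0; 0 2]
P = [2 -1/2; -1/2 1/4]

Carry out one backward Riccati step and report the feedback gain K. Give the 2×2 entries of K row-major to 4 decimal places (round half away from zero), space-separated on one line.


BᵀP = [-9.5000 2.7500; -0.5000 0.0000]
S = R + BᵀPB = [1/2 0; 0 2] + [46.2500 2.0000; 2.0000 0.2500] = [46.7500 2.0000; 2.0000 2.2500]
BᵀPA = [-20.3750 4.1250; -1.0000 0.0000]
K = S⁻¹·BᵀPA = [-0.4333 0.0917; -0.0593 -0.0815]
A−BK = [0.2372 0.3261; 0.7406 1.1433]
AᵀP(A−BK) = [0.1749 0.0998; 0.0998 0.1841]
P' = Q + AᵀP(A−BK) = [2.4249 0.0998; 0.0998 2.4341]
tr(P') = 4.8590

-0.4333 0.0917 -0.0593 -0.0815


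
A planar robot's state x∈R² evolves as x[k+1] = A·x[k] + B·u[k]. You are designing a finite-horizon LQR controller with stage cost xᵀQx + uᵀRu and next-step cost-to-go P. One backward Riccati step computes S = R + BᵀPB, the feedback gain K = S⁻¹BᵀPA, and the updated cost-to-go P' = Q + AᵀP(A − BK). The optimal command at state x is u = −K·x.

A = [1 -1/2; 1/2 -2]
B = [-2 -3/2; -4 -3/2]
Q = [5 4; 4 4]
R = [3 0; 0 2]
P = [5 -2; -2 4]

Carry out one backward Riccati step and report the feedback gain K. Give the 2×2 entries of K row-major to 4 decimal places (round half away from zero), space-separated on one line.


0.0695 0.5491 -0.5630 -0.2476

BᵀP = [-2.0000 -12.0000; -4.5000 -3.0000]
S = R + BᵀPB = [3 0; 0 2] + [52.0000 21.0000; 21.0000 11.2500] = [55.0000 21.0000; 21.0000 13.2500]
BᵀPA = [-8.0000 25.0000; -6.0000 8.2500]
K = S⁻¹·BᵀPA = [0.0695 0.5491; -0.5630 -0.2476]
A−BK = [0.2945 0.2268; -0.0665 -0.1751]
AᵀP(A−BK) = [1.1781 0.9070; 0.9070 1.5656]
P' = Q + AᵀP(A−BK) = [6.1781 4.9070; 4.9070 5.5656]
tr(P') = 11.7437


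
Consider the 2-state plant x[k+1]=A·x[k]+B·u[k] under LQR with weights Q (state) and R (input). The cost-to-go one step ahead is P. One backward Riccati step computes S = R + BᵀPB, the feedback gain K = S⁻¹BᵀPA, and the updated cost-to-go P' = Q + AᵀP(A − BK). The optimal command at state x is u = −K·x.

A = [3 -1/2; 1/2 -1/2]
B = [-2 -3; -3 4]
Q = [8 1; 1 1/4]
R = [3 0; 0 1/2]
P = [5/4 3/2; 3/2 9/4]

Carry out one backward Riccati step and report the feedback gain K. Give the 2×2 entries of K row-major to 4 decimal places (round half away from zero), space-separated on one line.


BᵀP = [-7.0000 -9.7500; 2.2500 4.5000]
S = R + BᵀPB = [3 0; 0 1/2] + [43.2500 -18.0000; -18.0000 11.2500] = [46.2500 -18.0000; -18.0000 11.7500]
BᵀPA = [-25.8750 8.3750; 9.0000 -3.3750]
K = S⁻¹·BᵀPA = [-0.6473 0.1716; -0.2256 -0.0244]
A−BK = [1.0288 -0.2298; -0.5394 0.1122]
AᵀP(A−BK) = [1.5951 -0.4031; -0.4031 0.1056]
P' = Q + AᵀP(A−BK) = [9.5951 0.5969; 0.5969 0.3556]
tr(P') = 9.9507

-0.6473 0.1716 -0.2256 -0.0244


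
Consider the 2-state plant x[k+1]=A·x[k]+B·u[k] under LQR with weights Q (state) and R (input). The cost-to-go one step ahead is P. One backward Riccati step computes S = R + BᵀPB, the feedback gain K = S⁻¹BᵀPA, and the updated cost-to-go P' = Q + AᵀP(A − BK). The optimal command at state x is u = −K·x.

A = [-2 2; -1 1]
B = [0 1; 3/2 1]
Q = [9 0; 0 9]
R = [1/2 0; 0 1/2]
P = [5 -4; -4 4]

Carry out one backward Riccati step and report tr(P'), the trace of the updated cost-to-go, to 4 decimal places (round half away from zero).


21.0877

BᵀP = [-6.0000 6.0000; 1.0000 0.0000]
S = R + BᵀPB = [1/2 0; 0 1/2] + [9.0000 0.0000; 0.0000 1.0000] = [9.5000 0.0000; 0.0000 1.5000]
BᵀPA = [6.0000 -6.0000; -2.0000 2.0000]
K = S⁻¹·BᵀPA = [0.6316 -0.6316; -1.3333 1.3333]
A−BK = [-0.6667 0.6667; -0.6140 0.6140]
AᵀP(A−BK) = [1.5439 -1.5439; -1.5439 1.5439]
P' = Q + AᵀP(A−BK) = [10.5439 -1.5439; -1.5439 10.5439]
tr(P') = 21.0877


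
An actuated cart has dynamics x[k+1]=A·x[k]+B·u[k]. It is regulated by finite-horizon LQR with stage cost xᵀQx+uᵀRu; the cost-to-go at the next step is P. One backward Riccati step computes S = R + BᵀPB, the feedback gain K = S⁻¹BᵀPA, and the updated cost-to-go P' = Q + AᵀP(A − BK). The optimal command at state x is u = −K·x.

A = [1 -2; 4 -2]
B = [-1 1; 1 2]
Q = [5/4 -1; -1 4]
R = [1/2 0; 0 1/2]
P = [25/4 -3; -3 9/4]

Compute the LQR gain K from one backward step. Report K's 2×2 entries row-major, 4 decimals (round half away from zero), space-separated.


0.6629 0.6286 1.4457 -1.1429

BᵀP = [-9.2500 5.2500; 0.2500 1.5000]
S = R + BᵀPB = [1/2 0; 0 1/2] + [14.5000 1.2500; 1.2500 3.2500] = [15.0000 1.2500; 1.2500 3.7500]
BᵀPA = [11.7500 8.0000; 6.2500 -3.5000]
K = S⁻¹·BᵀPA = [0.6629 0.6286; 1.4457 -1.1429]
A−BK = [0.2171 -0.2286; 0.4457 -0.3429]
AᵀP(A−BK) = [1.4257 -0.7429; -0.7429 0.9714]
P' = Q + AᵀP(A−BK) = [2.6757 -1.7429; -1.7429 4.9714]
tr(P') = 7.6471


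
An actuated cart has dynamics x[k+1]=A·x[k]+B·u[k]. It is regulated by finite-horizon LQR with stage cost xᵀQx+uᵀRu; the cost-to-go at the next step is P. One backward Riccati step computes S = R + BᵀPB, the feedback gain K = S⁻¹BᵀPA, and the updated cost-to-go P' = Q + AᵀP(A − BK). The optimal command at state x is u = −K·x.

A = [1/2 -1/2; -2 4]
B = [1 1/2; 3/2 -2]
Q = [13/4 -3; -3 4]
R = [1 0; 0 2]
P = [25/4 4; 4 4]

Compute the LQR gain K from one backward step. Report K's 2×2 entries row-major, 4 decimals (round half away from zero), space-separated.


-0.2069 0.6897 0.5788 -1.0373

BᵀP = [12.2500 10.0000; -4.8750 -6.0000]
S = R + BᵀPB = [1 0; 0 2] + [27.2500 -13.8750; -13.8750 9.5625] = [28.2500 -13.8750; -13.8750 11.5625]
BᵀPA = [-13.8750 33.8750; 9.5625 -21.5625]
K = S⁻¹·BᵀPA = [-0.2069 0.6897; 0.5788 -1.0373]
A−BK = [0.4175 -0.6710; -0.5322 0.8910]
AᵀP(A−BK) = [1.1575 -2.0746; -2.0746 3.8341]
P' = Q + AᵀP(A−BK) = [4.4075 -5.0746; -5.0746 7.8341]
tr(P') = 12.2416


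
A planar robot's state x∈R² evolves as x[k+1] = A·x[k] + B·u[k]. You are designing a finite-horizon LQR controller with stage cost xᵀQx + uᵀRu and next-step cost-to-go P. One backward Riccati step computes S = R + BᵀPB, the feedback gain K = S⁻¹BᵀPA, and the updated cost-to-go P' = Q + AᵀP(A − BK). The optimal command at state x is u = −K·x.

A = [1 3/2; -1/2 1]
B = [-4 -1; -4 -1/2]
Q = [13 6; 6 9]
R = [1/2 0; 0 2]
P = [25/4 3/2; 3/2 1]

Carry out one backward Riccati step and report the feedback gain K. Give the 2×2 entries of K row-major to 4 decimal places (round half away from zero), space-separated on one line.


-0.1261 -0.3295 -0.1461 -0.0638

BᵀP = [-31.0000 -10.0000; -7.0000 -2.0000]
S = R + BᵀPB = [1/2 0; 0 2] + [164.0000 36.0000; 36.0000 8.0000] = [164.5000 36.0000; 36.0000 10.0000]
BᵀPA = [-26.0000 -56.5000; -6.0000 -12.5000]
K = S⁻¹·BᵀPA = [-0.1261 -0.3295; -0.1461 -0.0638]
A−BK = [0.3496 0.1182; -1.0774 -0.3499]
AᵀP(A−BK) = [0.8453 0.3001; 0.3001 0.1481]
P' = Q + AᵀP(A−BK) = [13.8453 6.3001; 6.3001 9.1481]
tr(P') = 22.9934


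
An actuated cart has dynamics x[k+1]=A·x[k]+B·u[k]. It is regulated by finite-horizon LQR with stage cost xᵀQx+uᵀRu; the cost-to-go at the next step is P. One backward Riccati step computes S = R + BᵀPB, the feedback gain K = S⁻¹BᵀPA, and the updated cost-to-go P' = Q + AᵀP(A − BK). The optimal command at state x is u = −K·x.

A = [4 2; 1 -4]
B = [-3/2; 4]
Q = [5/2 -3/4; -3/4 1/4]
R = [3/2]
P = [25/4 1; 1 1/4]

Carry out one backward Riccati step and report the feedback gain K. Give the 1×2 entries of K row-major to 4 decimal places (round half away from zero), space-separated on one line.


-2.9091 -1.1570

BᵀP = [-5.3750 -0.5000]
S = R + BᵀPB = [3/2] + [6.0625] = [7.5625]
BᵀPA = [-22.0000 -8.7500]
K = S⁻¹·BᵀPA = [-2.9091 -1.1570]
A−BK = [-0.3636 0.2645; 12.6364 0.6281]
AᵀP(A−BK) = [44.2500 9.5455; 9.5455 2.8760]
P' = Q + AᵀP(A−BK) = [46.7500 8.7955; 8.7955 3.1260]
tr(P') = 49.8760


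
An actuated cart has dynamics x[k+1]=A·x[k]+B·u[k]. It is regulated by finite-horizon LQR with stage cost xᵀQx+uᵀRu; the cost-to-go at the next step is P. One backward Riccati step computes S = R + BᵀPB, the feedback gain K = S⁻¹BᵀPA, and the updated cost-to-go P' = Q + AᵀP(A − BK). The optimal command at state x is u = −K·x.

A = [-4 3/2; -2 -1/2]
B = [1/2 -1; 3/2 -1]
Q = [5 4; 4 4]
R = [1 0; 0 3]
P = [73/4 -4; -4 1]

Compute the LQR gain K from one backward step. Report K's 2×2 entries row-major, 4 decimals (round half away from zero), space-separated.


-1.5842 0.5446 3.2871 -1.5050

BᵀP = [3.1250 -0.5000; -14.2500 3.0000]
S = R + BᵀPB = [1 0; 0 3] + [0.8125 -2.6250; -2.6250 11.2500] = [1.8125 -2.6250; -2.6250 14.2500]
BᵀPA = [-11.5000 4.9375; 51.0000 -22.8750]
K = S⁻¹·BᵀPA = [-1.5842 0.5446; 3.2871 -1.5050]
A−BK = [0.0792 -0.2772; 3.6634 -2.8218]
AᵀP(A−BK) = [46.1386 -21.4851; -21.4851 10.1980]
P' = Q + AᵀP(A−BK) = [51.1386 -17.4851; -17.4851 14.1980]
tr(P') = 65.3366


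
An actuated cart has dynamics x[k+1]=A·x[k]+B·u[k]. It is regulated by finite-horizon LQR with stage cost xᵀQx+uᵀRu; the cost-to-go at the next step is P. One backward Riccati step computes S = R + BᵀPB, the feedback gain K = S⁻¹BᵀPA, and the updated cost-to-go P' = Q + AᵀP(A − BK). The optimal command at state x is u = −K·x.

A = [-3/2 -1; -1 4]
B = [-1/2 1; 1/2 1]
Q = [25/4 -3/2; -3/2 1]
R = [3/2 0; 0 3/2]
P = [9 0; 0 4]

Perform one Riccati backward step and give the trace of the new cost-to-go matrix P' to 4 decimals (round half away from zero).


35.8039

BᵀP = [-4.5000 2.0000; 9.0000 4.0000]
S = R + BᵀPB = [3/2 0; 0 3/2] + [3.2500 -2.5000; -2.5000 13.0000] = [4.7500 -2.5000; -2.5000 14.5000]
BᵀPA = [4.7500 12.5000; -17.5000 7.0000]
K = S⁻¹·BᵀPA = [0.4012 3.1737; -1.1377 1.0299]
A−BK = [-0.1617 -0.4431; -0.0629 1.3832]
AᵀP(A−BK) = [2.4341 0.4491; 0.4491 26.1198]
P' = Q + AᵀP(A−BK) = [8.6841 -1.0509; -1.0509 27.1198]
tr(P') = 35.8039


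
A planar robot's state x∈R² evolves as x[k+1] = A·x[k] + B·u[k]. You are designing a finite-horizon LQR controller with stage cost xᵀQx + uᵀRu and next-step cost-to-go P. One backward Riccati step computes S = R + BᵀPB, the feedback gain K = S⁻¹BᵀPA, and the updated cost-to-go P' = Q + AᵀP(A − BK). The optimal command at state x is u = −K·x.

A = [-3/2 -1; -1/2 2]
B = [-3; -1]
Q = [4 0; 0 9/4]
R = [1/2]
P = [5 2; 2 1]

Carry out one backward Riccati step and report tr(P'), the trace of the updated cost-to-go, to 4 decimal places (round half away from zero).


BᵀP = [-17.0000 -7.0000]
S = R + BᵀPB = [1/2] + [58.0000] = [58.5000]
BᵀPA = [29.0000 3.0000]
K = S⁻¹·BᵀPA = [0.4957 0.0513]
A−BK = [-0.0128 -0.8462; -0.0043 2.0513]
AᵀP(A−BK) = [0.1239 0.0128; 0.0128 0.8462]
P' = Q + AᵀP(A−BK) = [4.1239 0.0128; 0.0128 3.0962]
tr(P') = 7.2201

7.2201


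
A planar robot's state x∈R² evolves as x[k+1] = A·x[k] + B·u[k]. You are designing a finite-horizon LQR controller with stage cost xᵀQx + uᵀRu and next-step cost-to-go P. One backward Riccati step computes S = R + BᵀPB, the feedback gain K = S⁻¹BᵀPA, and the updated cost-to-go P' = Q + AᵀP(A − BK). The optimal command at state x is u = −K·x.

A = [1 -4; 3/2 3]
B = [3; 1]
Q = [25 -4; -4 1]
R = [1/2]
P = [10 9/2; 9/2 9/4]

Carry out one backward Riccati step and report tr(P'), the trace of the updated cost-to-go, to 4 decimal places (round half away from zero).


29.8265

BᵀP = [34.5000 15.7500]
S = R + BᵀPB = [1/2] + [119.2500] = [119.7500]
BᵀPA = [58.1250 -90.7500]
K = S⁻¹·BᵀPA = [0.4854 -0.7578]
A−BK = [-0.4562 -1.7265; 1.0146 3.7578]
AᵀP(A−BK) = [0.3494 0.6738; 0.6738 3.4770]
P' = Q + AᵀP(A−BK) = [25.3494 -3.3262; -3.3262 4.4770]
tr(P') = 29.8265


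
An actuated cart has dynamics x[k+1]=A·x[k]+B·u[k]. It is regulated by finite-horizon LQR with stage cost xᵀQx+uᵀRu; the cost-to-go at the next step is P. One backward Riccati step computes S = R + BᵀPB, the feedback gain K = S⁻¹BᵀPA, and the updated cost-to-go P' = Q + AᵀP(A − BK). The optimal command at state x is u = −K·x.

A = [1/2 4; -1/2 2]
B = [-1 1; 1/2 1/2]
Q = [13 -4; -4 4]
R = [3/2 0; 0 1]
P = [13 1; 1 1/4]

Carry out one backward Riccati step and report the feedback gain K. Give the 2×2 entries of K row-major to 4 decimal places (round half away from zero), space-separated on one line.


-0.2032 -1.4022 0.2362 2.5301

BᵀP = [-12.5000 -0.8750; 13.5000 1.1250]
S = R + BᵀPB = [3/2 0; 0 1] + [12.0625 -12.9375; -12.9375 14.0625] = [13.5625 -12.9375; -12.9375 15.0625]
BᵀPA = [-5.8125 -51.7500; 6.1875 56.2500]
K = S⁻¹·BᵀPA = [-0.2032 -1.4022; 0.2362 2.5301]
A−BK = [0.0605 0.0677; -0.5165 1.4361]
AᵀP(A−BK) = [0.1696 0.9450; 0.9450 10.1202]
P' = Q + AᵀP(A−BK) = [13.1696 -3.0550; -3.0550 14.1202]
tr(P') = 27.2898


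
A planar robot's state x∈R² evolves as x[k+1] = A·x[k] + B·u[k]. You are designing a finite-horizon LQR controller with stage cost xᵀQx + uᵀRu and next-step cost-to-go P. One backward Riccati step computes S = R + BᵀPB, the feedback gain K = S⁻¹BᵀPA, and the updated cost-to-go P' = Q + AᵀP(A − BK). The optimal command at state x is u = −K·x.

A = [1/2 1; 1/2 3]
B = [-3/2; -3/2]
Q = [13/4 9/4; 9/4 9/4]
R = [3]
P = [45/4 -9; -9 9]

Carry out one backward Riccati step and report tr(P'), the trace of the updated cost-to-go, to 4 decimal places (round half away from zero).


BᵀP = [-3.3750 0.0000]
S = R + BᵀPB = [3] + [5.0625] = [8.0625]
BᵀPA = [-1.6875 -3.3750]
K = S⁻¹·BᵀPA = [-0.2093 -0.4186]
A−BK = [0.1860 0.3721; 0.1860 2.3721]
AᵀP(A−BK) = [0.2093 0.4186; 0.4186 36.8372]
P' = Q + AᵀP(A−BK) = [3.4593 2.6686; 2.6686 39.0872]
tr(P') = 42.5465

42.5465


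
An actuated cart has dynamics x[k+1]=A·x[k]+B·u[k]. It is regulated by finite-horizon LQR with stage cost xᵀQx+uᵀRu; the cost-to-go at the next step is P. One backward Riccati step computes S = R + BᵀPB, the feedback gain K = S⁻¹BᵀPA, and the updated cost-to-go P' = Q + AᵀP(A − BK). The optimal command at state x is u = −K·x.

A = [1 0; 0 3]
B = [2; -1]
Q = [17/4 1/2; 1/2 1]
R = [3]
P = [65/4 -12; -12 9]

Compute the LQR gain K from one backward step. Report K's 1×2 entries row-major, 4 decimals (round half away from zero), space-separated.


0.3560 -0.7920

BᵀP = [44.5000 -33.0000]
S = R + BᵀPB = [3] + [122.0000] = [125.0000]
BᵀPA = [44.5000 -99.0000]
K = S⁻¹·BᵀPA = [0.3560 -0.7920]
A−BK = [0.2880 1.5840; 0.3560 2.2080]
AᵀP(A−BK) = [0.4080 -0.7560; -0.7560 2.5920]
P' = Q + AᵀP(A−BK) = [4.6580 -0.2560; -0.2560 3.5920]
tr(P') = 8.2500


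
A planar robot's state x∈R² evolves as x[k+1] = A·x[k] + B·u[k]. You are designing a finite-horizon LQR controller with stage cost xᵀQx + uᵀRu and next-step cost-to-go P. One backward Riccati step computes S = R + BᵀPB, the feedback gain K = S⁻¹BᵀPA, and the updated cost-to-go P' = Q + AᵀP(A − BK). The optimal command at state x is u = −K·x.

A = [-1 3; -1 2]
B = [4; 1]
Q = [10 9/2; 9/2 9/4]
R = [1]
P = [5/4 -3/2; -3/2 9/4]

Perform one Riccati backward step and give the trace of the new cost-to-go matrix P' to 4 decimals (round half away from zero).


14.1944

BᵀP = [3.5000 -3.7500]
S = R + BᵀPB = [1] + [10.2500] = [11.2500]
BᵀPA = [0.2500 3.0000]
K = S⁻¹·BᵀPA = [0.0222 0.2667]
A−BK = [-1.0889 1.9333; -1.0222 1.7333]
AᵀP(A−BK) = [0.4944 -0.8167; -0.8167 1.4500]
P' = Q + AᵀP(A−BK) = [10.4944 3.6833; 3.6833 3.7000]
tr(P') = 14.1944


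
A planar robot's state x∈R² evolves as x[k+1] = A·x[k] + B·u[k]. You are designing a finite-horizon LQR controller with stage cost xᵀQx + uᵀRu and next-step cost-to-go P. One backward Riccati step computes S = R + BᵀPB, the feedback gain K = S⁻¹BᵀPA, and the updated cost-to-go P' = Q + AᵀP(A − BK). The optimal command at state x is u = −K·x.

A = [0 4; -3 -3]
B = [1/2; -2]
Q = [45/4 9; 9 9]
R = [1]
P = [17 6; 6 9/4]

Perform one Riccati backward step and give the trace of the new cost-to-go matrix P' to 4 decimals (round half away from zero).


139.6389

BᵀP = [-3.5000 -1.5000]
S = R + BᵀPB = [1] + [1.2500] = [2.2500]
BᵀPA = [4.5000 -9.5000]
K = S⁻¹·BᵀPA = [2.0000 -4.2222]
A−BK = [-1.0000 6.1111; 1.0000 -11.4444]
AᵀP(A−BK) = [11.2500 -32.7500; -32.7500 108.1389]
P' = Q + AᵀP(A−BK) = [22.5000 -23.7500; -23.7500 117.1389]
tr(P') = 139.6389


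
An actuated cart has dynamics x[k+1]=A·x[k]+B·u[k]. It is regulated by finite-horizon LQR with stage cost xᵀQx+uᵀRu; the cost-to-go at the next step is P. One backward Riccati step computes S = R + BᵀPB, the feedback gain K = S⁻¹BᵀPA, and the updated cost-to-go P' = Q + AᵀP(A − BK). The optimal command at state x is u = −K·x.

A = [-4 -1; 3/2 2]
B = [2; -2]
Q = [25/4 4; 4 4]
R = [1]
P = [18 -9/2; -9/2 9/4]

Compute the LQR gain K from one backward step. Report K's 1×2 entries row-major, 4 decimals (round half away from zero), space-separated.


BᵀP = [45.0000 -13.5000]
S = R + BᵀPB = [1] + [117.0000] = [118.0000]
BᵀPA = [-200.2500 -72.0000]
K = S⁻¹·BᵀPA = [-1.6970 -0.6102]
A−BK = [-0.6059 0.2203; -1.8941 0.7797]
AᵀP(A−BK) = [7.2315 -0.6864; -0.6864 1.0678]
P' = Q + AᵀP(A−BK) = [13.4815 3.3136; 3.3136 5.0678]
tr(P') = 18.5493

-1.6970 -0.6102


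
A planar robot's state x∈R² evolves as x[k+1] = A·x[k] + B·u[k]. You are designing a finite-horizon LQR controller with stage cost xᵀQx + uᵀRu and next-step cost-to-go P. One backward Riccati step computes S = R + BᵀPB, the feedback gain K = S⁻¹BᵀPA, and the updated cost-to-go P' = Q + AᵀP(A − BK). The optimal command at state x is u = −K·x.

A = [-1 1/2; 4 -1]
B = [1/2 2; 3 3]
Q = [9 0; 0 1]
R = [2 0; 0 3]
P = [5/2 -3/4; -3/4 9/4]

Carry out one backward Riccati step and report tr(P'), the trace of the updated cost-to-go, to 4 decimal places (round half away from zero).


BᵀP = [-1.0000 6.3750; 2.7500 5.2500]
S = R + BᵀPB = [2 0; 0 3] + [18.6250 17.1250; 17.1250 21.2500] = [20.6250 17.1250; 17.1250 24.2500]
BᵀPA = [26.5000 -6.8750; 18.2500 -3.8750]
K = S⁻¹·BᵀPA = [1.5955 -0.4851; -0.3741 0.1828]
A−BK = [-1.0495 0.3770; 0.3359 -0.0930]
AᵀP(A−BK) = [9.0474 -2.9807; -2.9807 0.9983]
P' = Q + AᵀP(A−BK) = [18.0474 -2.9807; -2.9807 1.9983]
tr(P') = 20.0456

20.0456


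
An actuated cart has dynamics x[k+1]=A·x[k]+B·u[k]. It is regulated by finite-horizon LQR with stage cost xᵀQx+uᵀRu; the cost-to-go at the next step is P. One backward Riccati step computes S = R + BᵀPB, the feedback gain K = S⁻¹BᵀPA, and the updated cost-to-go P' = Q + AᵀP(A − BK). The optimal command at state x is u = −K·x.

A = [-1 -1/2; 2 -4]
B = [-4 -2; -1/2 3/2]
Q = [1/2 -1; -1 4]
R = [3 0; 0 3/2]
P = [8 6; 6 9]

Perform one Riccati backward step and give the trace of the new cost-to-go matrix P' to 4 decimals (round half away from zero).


BᵀP = [-35.0000 -28.5000; -7.0000 1.5000]
S = R + BᵀPB = [3 0; 0 3/2] + [154.2500 27.2500; 27.2500 16.2500] = [157.2500 27.2500; 27.2500 17.7500]
BᵀPA = [-22.0000 131.5000; 10.0000 -2.5000]
K = S⁻¹·BᵀPA = [-0.3236 1.1726; 1.0602 -1.9411]
A−BK = [-0.1741 0.3083; 0.2478 -0.5021]
AᵀP(A−BK) = [2.2779 -4.7919; -4.7919 10.9484]
P' = Q + AᵀP(A−BK) = [2.7779 -5.7919; -5.7919 14.9484]
tr(P') = 17.7262

17.7262


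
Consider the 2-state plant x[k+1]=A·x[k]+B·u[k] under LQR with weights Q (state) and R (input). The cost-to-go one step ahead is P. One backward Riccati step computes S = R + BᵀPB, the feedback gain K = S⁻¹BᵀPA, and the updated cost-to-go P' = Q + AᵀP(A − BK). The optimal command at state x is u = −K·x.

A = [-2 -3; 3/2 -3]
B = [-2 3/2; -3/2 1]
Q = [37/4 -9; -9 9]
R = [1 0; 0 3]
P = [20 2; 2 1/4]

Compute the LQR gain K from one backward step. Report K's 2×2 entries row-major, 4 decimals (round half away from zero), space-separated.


0.7146 1.2854 -0.1826 -0.3174

BᵀP = [-43.0000 -4.3750; 32.0000 3.2500]
S = R + BᵀPB = [1 0; 0 3] + [92.5625 -68.8750; -68.8750 51.2500] = [93.5625 -68.8750; -68.8750 54.2500]
BᵀPA = [79.4375 142.1250; -59.1250 -105.7500]
K = S⁻¹·BᵀPA = [0.7146 1.2854; -0.1826 -0.3174]
A−BK = [-0.2969 0.0469; 2.7545 -0.7545]
AᵀP(A−BK) = [0.9992 1.0008; 1.0008 1.9992]
P' = Q + AᵀP(A−BK) = [10.2492 -7.9992; -7.9992 10.9992]
tr(P') = 21.2485


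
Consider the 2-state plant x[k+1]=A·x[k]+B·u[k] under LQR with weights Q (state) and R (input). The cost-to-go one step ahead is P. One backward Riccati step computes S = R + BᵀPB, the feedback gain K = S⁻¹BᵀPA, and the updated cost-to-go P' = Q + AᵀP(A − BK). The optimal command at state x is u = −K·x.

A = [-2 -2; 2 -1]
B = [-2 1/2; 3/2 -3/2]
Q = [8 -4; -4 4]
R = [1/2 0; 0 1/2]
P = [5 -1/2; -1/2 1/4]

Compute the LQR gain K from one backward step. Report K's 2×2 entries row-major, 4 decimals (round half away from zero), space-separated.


0.9048 0.9762 -0.3333 0.4524

BᵀP = [-10.7500 1.3750; 3.2500 -0.6250]
S = R + BᵀPB = [1/2 0; 0 1/2] + [23.5625 -7.4375; -7.4375 2.5625] = [24.0625 -7.4375; -7.4375 3.0625]
BᵀPA = [24.2500 20.1250; -7.7500 -5.8750]
K = S⁻¹·BᵀPA = [0.9048 0.9762; -0.3333 0.4524]
A−BK = [-0.0238 -0.2738; 0.1429 -1.7857]
AᵀP(A−BK) = [0.4762 0.3333; 0.3333 1.2619]
P' = Q + AᵀP(A−BK) = [8.4762 -3.6667; -3.6667 5.2619]
tr(P') = 13.7381


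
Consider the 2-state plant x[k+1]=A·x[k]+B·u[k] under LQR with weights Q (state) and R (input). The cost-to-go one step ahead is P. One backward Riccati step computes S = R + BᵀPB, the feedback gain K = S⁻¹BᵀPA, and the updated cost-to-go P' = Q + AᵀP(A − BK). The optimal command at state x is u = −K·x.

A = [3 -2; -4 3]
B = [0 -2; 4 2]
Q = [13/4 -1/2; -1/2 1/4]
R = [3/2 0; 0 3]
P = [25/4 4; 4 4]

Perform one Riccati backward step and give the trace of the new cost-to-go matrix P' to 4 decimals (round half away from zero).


BᵀP = [16.0000 16.0000; -4.5000 0.0000]
S = R + BᵀPB = [3/2 0; 0 3] + [64.0000 0.0000; 0.0000 9.0000] = [65.5000 0.0000; 0.0000 12.0000]
BᵀPA = [-16.0000 16.0000; -13.5000 9.0000]
K = S⁻¹·BᵀPA = [-0.2443 0.2443; -1.1250 0.7500]
A−BK = [0.7500 -0.5000; -0.7729 0.5229]
AᵀP(A−BK) = [5.1541 -3.4666; -3.4666 2.3416]
P' = Q + AᵀP(A−BK) = [8.4041 -3.9666; -3.9666 2.5916]
tr(P') = 10.9957

10.9957


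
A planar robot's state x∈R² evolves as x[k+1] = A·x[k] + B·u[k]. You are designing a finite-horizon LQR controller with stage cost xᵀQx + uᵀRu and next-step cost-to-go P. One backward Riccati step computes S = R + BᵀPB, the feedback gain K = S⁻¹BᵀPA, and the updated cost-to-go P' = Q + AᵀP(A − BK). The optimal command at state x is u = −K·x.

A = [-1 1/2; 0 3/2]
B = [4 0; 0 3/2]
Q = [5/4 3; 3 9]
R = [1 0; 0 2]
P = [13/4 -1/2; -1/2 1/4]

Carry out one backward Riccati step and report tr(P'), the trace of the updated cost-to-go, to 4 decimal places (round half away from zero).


10.6430

BᵀP = [13.0000 -2.0000; -0.7500 0.3750]
S = R + BᵀPB = [1 0; 0 2] + [52.0000 -3.0000; -3.0000 0.5625] = [53.0000 -3.0000; -3.0000 2.5625]
BᵀPA = [-13.0000 3.5000; 0.7500 0.1875]
K = S⁻¹·BᵀPA = [-0.2449 0.0752; 0.0059 0.1612]
A−BK = [-0.0202 0.1994; -0.0089 1.2583]
AᵀP(A−BK) = [0.0612 -0.0188; -0.0188 0.3317]
P' = Q + AᵀP(A−BK) = [1.3112 2.9812; 2.9812 9.3317]
tr(P') = 10.6430


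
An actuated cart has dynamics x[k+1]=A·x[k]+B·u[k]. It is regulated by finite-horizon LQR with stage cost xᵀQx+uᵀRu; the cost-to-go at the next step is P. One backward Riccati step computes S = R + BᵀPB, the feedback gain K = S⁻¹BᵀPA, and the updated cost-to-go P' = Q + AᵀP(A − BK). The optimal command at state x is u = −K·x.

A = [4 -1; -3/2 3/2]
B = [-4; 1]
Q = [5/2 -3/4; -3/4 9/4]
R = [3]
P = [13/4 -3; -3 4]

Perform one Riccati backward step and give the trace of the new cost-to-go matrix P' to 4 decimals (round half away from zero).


10.4217

BᵀP = [-16.0000 16.0000]
S = R + BᵀPB = [3] + [80.0000] = [83.0000]
BᵀPA = [-88.0000 40.0000]
K = S⁻¹·BᵀPA = [-1.0602 0.4819]
A−BK = [-0.2410 0.9277; -0.4398 1.0181]
AᵀP(A−BK) = [3.6988 -2.0904; -2.0904 1.9729]
P' = Q + AᵀP(A−BK) = [6.1988 -2.8404; -2.8404 4.2229]
tr(P') = 10.4217


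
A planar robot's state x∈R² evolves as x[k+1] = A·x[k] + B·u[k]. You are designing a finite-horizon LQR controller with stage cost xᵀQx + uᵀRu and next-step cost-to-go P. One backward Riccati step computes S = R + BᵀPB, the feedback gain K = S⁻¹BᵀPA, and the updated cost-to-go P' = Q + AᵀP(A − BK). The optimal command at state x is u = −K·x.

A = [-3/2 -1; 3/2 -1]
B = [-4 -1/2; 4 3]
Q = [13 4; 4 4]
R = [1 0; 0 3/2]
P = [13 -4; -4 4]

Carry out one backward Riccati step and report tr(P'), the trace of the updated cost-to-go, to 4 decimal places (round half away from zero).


BᵀP = [-68.0000 32.0000; -18.5000 14.0000]
S = R + BᵀPB = [1 0; 0 3/2] + [400.0000 130.0000; 130.0000 51.2500] = [401.0000 130.0000; 130.0000 52.7500]
BᵀPA = [150.0000 36.0000; 48.7500 4.5000]
K = S⁻¹·BᵀPA = [0.3703 0.3090; 0.0115 -0.6762]
A−BK = [-0.0129 -0.1022; -0.0158 -0.2075]
AᵀP(A−BK) = [0.1389 0.1159; 0.1159 0.9195]
P' = Q + AᵀP(A−BK) = [13.1389 4.1159; 4.1159 4.9195]
tr(P') = 18.0584

18.0584


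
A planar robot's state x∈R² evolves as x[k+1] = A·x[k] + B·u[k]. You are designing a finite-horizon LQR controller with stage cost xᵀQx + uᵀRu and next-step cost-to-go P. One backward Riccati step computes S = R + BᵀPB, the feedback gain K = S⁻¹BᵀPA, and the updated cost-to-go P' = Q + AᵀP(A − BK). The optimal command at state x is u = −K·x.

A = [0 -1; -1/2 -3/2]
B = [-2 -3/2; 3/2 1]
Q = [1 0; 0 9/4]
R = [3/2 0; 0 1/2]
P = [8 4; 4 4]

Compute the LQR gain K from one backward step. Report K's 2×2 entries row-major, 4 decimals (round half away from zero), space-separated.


-0.0990 -0.2574 0.2178 1.3663

BᵀP = [-10.0000 -2.0000; -8.0000 -2.0000]
S = R + BᵀPB = [3/2 0; 0 1/2] + [17.0000 13.0000; 13.0000 10.0000] = [18.5000 13.0000; 13.0000 10.5000]
BᵀPA = [1.0000 13.0000; 1.0000 11.0000]
K = S⁻¹·BᵀPA = [-0.0990 -0.2574; 0.2178 1.3663]
A−BK = [0.1287 0.5347; -0.5693 -2.4802]
AᵀP(A−BK) = [0.8812 3.8911; 3.8911 17.3168]
P' = Q + AᵀP(A−BK) = [1.8812 3.8911; 3.8911 19.5668]
tr(P') = 21.4480


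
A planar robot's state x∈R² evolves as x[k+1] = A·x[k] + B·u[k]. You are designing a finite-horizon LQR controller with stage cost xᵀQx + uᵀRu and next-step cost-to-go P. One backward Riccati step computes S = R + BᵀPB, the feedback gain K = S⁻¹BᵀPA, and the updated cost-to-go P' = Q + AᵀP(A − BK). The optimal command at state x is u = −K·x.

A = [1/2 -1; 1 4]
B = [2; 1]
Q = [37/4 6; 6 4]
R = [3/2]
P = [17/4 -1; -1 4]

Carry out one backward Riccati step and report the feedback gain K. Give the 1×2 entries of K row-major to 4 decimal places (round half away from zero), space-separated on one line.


0.3108 0.0270

BᵀP = [7.5000 2.0000]
S = R + BᵀPB = [3/2] + [17.0000] = [18.5000]
BᵀPA = [5.7500 0.5000]
K = S⁻¹·BᵀPA = [0.3108 0.0270]
A−BK = [-0.1216 -1.0541; 0.6892 3.9730]
AᵀP(A−BK) = [2.2753 12.7196; 12.7196 76.2365]
P' = Q + AᵀP(A−BK) = [11.5253 18.7196; 18.7196 80.2365]
tr(P') = 91.7618


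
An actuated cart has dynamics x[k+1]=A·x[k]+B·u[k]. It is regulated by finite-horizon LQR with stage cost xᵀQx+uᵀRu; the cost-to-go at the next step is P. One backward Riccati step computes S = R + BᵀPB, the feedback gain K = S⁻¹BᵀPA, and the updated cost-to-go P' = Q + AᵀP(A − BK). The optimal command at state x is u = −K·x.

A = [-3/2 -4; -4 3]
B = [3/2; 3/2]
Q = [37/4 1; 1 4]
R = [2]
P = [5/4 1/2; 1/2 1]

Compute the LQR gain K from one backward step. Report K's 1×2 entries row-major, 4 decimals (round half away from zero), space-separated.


-1.3893 -0.4027

BᵀP = [2.6250 2.2500]
S = R + BᵀPB = [2] + [7.3125] = [9.3125]
BᵀPA = [-12.9375 -3.7500]
K = S⁻¹·BᵀPA = [-1.3893 -0.4027]
A−BK = [0.5839 -3.3960; -1.9161 3.6040]
AᵀP(A−BK) = [6.8389 -3.9597; -3.9597 15.4899]
P' = Q + AᵀP(A−BK) = [16.0889 -2.9597; -2.9597 19.4899]
tr(P') = 35.5789
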